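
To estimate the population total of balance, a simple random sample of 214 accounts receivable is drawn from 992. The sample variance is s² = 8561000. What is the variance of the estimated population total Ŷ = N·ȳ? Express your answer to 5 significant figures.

3.0875 × 10^10

Var(Ŷ) = N²·Var(ȳ) = N²·(1 − n/N)·s²/n.
f = 214/992 = 0.21572581; Var(ȳ) = 0.78427419·8561000/214 = 31374.633.
Var(Ŷ) = 992² · 31374.633 = 3.0874647 × 10^10.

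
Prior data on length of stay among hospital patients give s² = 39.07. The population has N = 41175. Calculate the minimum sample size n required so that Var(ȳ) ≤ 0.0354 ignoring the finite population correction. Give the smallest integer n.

Without fpc, n₀ = s²/D = 39.07/0.0354 = 1103.6723.
Rounding up, n = 1104.

1104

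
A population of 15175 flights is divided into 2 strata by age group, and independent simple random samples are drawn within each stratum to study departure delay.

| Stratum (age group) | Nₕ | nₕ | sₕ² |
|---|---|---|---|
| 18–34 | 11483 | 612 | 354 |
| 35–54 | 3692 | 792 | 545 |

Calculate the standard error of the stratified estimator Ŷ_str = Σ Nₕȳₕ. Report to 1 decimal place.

Var(Ŷ_str) = Σₕ Nₕ²(1 − fₕ)sₕ²/nₕ.
18–34: 11483²·(1 − 612/11483)·354/612 = 7.2206568 × 10^7.
35–54: 3692²·(1 − 792/3692)·545/792 = 7.3676843 × 10^6.
Sum = 7.9574252 × 10^7.
SE = √(7.9574252 × 10^7) = 8920.4.

8920.4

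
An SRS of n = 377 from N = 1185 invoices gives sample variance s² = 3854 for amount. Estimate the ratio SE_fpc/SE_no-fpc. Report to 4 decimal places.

0.8257

f = n/N = 377/1185 = 0.31814346.
SE_no-fpc = √(s²/n) = 3.1973132; SE_fpc = √((1−f)s²/n) = 2.6401687.
Ratio = √(1−f) = 0.82574605.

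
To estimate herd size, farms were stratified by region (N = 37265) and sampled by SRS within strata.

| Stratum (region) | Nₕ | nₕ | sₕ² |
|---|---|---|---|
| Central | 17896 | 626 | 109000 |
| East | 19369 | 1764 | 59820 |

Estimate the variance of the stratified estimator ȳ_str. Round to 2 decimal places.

47.08

Var(ȳ_str) = Σₕ Wₕ²(1 − fₕ)sₕ²/nₕ with Wₕ = Nₕ/N, N = 37265.
Central: Wₕ = 0.48023615; term = 0.48023615²·(1 − 0.03497988)·109000/626 = 38.752366.
East: Wₕ = 0.51976385; term = 0.51976385²·(1 − 0.09107336)·59820/1764 = 8.3270046.
Sum = 47.079371.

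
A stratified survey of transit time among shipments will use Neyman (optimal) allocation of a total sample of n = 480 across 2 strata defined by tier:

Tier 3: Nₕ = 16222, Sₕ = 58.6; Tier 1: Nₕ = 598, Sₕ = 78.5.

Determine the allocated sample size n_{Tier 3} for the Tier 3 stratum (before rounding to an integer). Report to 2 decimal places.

457.41

Neyman allocation: nₕ = n·NₕSₕ / Σⱼ NⱼSⱼ.
Σ NⱼSⱼ = 16222·58.6 + 598·78.5 = 997552.2.
n_{Tier 3} = 480·16222·58.6 / 997552.2 = 457.41.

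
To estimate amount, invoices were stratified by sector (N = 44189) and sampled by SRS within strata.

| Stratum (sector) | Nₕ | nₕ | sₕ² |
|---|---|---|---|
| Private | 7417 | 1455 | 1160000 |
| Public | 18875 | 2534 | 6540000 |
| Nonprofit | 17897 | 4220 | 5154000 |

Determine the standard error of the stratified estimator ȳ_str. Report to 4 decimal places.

Var(ȳ_str) = Σₕ Wₕ²(1 − fₕ)sₕ²/nₕ with Wₕ = Nₕ/N, N = 44189.
Private: Wₕ = 0.16784720; term = 0.16784720²·(1 − 0.19617096)·1160000/1455 = 18.05456.
Public: Wₕ = 0.42714250; term = 0.42714250²·(1 − 0.13425166)·6540000/2534 = 407.66965.
Nonprofit: Wₕ = 0.40501030; term = 0.40501030²·(1 − 0.23579371)·5154000/4220 = 153.09983.
Sum = 578.82404.
SE = √(578.82404) = 24.0588.

24.0588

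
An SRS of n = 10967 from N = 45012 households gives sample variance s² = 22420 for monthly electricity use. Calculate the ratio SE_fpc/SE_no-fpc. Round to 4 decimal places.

f = n/N = 10967/45012 = 0.24364614.
SE_no-fpc = √(s²/n) = 1.4297954; SE_fpc = √((1−f)s²/n) = 1.2434731.
Ratio = √(1−f) = 0.86968607.

0.8697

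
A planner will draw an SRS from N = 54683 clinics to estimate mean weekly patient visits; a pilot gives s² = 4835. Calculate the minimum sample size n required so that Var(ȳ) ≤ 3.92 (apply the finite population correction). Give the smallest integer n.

Without fpc, n₀ = s²/D = 4835/3.92 = 1233.4184.
With fpc, (1 − n/N)·s²/n ≤ D requires n ≥ n₀/(1 + n₀/N) = 1233.4184/(1 + 1233.4184/54683) = 1206.2113.
Rounding up, n = 1207.

1207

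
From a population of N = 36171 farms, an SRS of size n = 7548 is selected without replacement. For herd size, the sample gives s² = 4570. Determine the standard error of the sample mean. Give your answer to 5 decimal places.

Under SRS without replacement, Var(ȳ) = (1 − f)·s²/n with f = n/N = 7548/36171 = 0.20867546.
Var(ȳ) = (1 − 0.20867546)·4570/7548 = 0.79132454·0.6054584 = 0.47911409.
SE(ȳ) = √(0.47911409) = 0.69218.

0.69218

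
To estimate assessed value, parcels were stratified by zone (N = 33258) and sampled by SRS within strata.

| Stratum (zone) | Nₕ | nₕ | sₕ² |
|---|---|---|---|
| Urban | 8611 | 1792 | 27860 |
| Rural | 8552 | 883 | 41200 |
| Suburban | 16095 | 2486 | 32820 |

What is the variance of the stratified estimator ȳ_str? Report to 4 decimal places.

Var(ȳ_str) = Σₕ Wₕ²(1 − fₕ)sₕ²/nₕ with Wₕ = Nₕ/N, N = 33258.
Urban: Wₕ = 0.25891515; term = 0.25891515²·(1 − 0.20810591)·27860/1792 = 0.82532524.
Rural: Wₕ = 0.25714114; term = 0.25714114²·(1 − 0.10325070)·41200/883 = 2.7666275.
Suburban: Wₕ = 0.48394371; term = 0.48394371²·(1 − 0.15445791)·32820/2486 = 2.6143419.
Sum = 6.2062946.

6.2063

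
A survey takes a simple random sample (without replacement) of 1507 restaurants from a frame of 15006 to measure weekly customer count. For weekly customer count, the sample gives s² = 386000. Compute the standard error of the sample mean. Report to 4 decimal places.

Under SRS without replacement, Var(ȳ) = (1 − f)·s²/n with f = n/N = 1507/15006 = 0.10042650.
Var(ȳ) = (1 − 0.10042650)·386000/1507 = 0.89957350·256.13802 = 230.41498.
SE(ȳ) = √(230.41498) = 15.1794.

15.1794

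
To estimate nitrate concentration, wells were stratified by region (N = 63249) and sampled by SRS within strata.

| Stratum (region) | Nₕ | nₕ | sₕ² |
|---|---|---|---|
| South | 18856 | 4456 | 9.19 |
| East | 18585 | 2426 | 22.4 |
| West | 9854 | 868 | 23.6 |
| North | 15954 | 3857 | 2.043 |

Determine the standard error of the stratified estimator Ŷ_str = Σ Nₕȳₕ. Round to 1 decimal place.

Var(Ŷ_str) = Σₕ Nₕ²(1 − fₕ)sₕ²/nₕ.
South: 18856²·(1 − 4456/18856)·9.19/4456 = 559992.73.
East: 18585²·(1 − 2426/18585)·22.4/2426 = 2.7729004 × 10^6.
West: 9854²·(1 − 868/9854)·23.6/868 = 2.4075275 × 10^6.
North: 15954²·(1 − 3857/15954)·2.043/3857 = 102227.09.
Sum = 5.8426477 × 10^6.
SE = √(5.8426477 × 10^6) = 2417.2.

2417.2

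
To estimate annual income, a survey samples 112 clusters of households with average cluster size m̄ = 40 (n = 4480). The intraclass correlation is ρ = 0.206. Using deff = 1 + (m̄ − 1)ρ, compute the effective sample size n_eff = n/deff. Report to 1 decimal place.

495.9

deff = 1 + (40 − 1)·0.206 = 1 + 8.034 = 9.034.
n_eff = 4480 / 9.034 = 495.9.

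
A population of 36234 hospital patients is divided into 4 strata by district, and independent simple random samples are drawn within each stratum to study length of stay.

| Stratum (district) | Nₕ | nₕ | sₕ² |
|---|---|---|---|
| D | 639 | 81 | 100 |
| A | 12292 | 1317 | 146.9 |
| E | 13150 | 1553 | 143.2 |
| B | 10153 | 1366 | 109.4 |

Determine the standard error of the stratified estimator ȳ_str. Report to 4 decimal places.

0.1672

Var(ȳ_str) = Σₕ Wₕ²(1 − fₕ)sₕ²/nₕ with Wₕ = Nₕ/N, N = 36234.
D: Wₕ = 0.01763537; term = 0.01763537²·(1 − 0.12676056)·100/81 = 3.3528759 × 10^-4.
A: Wₕ = 0.33923939; term = 0.33923939²·(1 − 0.10714286)·146.9/1317 = 0.011461212.
E: Wₕ = 0.36291881; term = 0.36291881²·(1 − 0.11809886)·143.2/1553 = 0.010710516.
B: Wₕ = 0.28020644; term = 0.28020644²·(1 − 0.13454151)·109.4/1366 = 0.005442132.
Sum = 0.027949148.
SE = √(0.027949148) = 0.1672.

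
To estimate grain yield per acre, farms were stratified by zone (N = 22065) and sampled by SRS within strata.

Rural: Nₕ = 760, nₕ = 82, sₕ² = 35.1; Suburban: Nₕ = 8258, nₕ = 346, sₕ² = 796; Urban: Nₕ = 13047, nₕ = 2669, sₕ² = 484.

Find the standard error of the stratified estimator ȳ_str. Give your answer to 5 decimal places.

0.59969

Var(ȳ_str) = Σₕ Wₕ²(1 − fₕ)sₕ²/nₕ with Wₕ = Nₕ/N, N = 22065.
Rural: Wₕ = 0.03444369; term = 0.03444369²·(1 − 0.10789474)·35.1/82 = 4.530318 × 10^-4.
Suburban: Wₕ = 0.37425787; term = 0.37425787²·(1 − 0.04189876)·796/346 = 0.30873813.
Urban: Wₕ = 0.59129844; term = 0.59129844²·(1 − 0.20456810)·484/2669 = 0.05043282.
Sum = 0.35962398.
SE = √(0.35962398) = 0.59969.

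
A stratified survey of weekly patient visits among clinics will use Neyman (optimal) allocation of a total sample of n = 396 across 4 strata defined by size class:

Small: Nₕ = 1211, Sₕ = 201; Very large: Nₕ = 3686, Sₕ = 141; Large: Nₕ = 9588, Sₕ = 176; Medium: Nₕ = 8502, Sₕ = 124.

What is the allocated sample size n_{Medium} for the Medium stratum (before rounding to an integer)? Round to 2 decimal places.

Neyman allocation: nₕ = n·NₕSₕ / Σⱼ NⱼSⱼ.
Σ NⱼSⱼ = 1211·201 + 3686·141 + 9588·176 + 8502·124 = 3.504873 × 10^6.
n_{Medium} = 396·8502·124 / (3.504873 × 10^6) = 119.11.

119.11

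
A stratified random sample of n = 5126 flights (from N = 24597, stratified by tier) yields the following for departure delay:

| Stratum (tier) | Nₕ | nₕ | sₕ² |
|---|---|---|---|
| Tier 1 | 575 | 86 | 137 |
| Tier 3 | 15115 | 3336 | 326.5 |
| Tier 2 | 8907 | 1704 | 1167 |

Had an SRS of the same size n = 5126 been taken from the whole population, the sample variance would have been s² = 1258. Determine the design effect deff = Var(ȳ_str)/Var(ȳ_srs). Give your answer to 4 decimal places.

Var(ȳ_str) = Σ Wₕ²(1−fₕ)sₕ²/nₕ with Wₕ = Nₕ/24597:
  Tier 1: (575/24597)²·(1−86/575)·137/86 = 7.4034566 × 10^-4
  Tier 3: (15115/24597)²·(1−3336/15115)·326.5/3336 = 0.028801124
  Tier 2: (8907/24597)²·(1−1704/8907)·1167/1704 = 0.072624282
  → Var(ȳ_str) = 0.10216575.
Var(ȳ_srs) = (1 − 5126/24597)·1258/5126 = 0.19427108.
deff = 0.10216575 / 0.19427108 = 0.5259.

0.5259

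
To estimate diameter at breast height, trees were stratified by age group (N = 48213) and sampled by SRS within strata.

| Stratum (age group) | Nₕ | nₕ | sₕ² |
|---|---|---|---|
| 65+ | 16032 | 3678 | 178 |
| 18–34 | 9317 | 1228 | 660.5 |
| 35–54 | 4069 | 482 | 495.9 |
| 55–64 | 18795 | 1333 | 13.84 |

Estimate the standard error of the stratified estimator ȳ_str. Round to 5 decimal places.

Var(ȳ_str) = Σₕ Wₕ²(1 − fₕ)sₕ²/nₕ with Wₕ = Nₕ/N, N = 48213.
65+: Wₕ = 0.33252442; term = 0.33252442²·(1 − 0.22941617)·178/3678 = 0.004123588.
18–34: Wₕ = 0.19324663; term = 0.19324663²·(1 − 0.13180208)·660.5/1228 = 0.017438819.
35–54: Wₕ = 0.08439632; term = 0.08439632²·(1 − 0.11845662)·495.9/482 = 0.0064600789.
55–64: Wₕ = 0.38983262; term = 0.38983262²·(1 − 0.07092312)·13.84/1333 = 0.0014659324.
Sum = 0.029488418.
SE = √(0.029488418) = 0.17172.

0.17172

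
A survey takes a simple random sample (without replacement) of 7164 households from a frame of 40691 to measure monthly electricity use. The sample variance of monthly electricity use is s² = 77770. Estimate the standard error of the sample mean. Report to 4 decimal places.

Under SRS without replacement, Var(ȳ) = (1 − f)·s²/n with f = n/N = 7164/40691 = 0.17605859.
Var(ȳ) = (1 − 0.17605859)·77770/7164 = 0.82394141·10.855667 = 8.9444338.
SE(ȳ) = √(8.9444338) = 2.9907.

2.9907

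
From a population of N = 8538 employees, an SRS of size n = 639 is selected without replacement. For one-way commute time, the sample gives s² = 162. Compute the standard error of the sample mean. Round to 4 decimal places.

0.4843

Under SRS without replacement, Var(ȳ) = (1 − f)·s²/n with f = n/N = 639/8538 = 0.07484188.
Var(ȳ) = (1 − 0.07484188)·162/639 = 0.92515812·0.25352113 = 0.23454713.
SE(ȳ) = √(0.23454713) = 0.4843.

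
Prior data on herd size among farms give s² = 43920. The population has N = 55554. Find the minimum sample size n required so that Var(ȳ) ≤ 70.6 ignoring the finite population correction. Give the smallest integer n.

623

Without fpc, n₀ = s²/D = 43920/70.6 = 622.0963.
Rounding up, n = 623.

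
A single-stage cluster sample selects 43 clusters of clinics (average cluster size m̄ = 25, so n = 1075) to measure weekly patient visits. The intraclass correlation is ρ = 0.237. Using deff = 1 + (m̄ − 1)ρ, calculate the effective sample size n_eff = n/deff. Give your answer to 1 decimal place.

deff = 1 + (25 − 1)·0.237 = 1 + 5.688 = 6.688.
n_eff = 1075 / 6.688 = 160.7.

160.7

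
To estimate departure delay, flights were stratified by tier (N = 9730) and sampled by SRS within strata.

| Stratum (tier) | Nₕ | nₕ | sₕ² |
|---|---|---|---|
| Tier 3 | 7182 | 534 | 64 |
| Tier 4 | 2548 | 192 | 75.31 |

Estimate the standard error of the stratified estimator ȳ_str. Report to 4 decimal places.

0.2921

Var(ȳ_str) = Σₕ Wₕ²(1 − fₕ)sₕ²/nₕ with Wₕ = Nₕ/N, N = 9730.
Tier 3: Wₕ = 0.73812950; term = 0.73812950²·(1 − 0.07435255)·64/534 = 0.060443478.
Tier 4: Wₕ = 0.26187050; term = 0.26187050²·(1 − 0.07535322)·75.31/192 = 0.024871412.
Sum = 0.08531489.
SE = √(0.08531489) = 0.2921.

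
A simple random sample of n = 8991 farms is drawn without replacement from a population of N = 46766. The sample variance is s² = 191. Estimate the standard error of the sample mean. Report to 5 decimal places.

0.13099

Under SRS without replacement, Var(ȳ) = (1 − f)·s²/n with f = n/N = 8991/46766 = 0.19225506.
Var(ȳ) = (1 − 0.19225506)·191/8991 = 0.80774494·0.021243466 = 0.017159302.
SE(ȳ) = √(0.017159302) = 0.13099.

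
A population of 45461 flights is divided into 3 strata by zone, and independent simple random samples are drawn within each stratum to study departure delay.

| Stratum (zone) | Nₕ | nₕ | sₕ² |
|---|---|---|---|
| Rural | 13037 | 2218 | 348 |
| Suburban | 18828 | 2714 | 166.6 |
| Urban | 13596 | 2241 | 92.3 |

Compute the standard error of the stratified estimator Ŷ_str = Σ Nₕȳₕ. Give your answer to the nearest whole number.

Var(Ŷ_str) = Σₕ Nₕ²(1 − fₕ)sₕ²/nₕ.
Rural: 13037²·(1 − 2218/13037)·348/2218 = 2.2130055 × 10^7.
Suburban: 18828²·(1 − 2714/18828)·166.6/2714 = 1.8623989 × 10^7.
Urban: 13596²·(1 − 2241/13596)·92.3/2241 = 6.3585507 × 10^6.
Sum = 4.7112595 × 10^7.
SE = √(4.7112595 × 10^7) = 6864.

6864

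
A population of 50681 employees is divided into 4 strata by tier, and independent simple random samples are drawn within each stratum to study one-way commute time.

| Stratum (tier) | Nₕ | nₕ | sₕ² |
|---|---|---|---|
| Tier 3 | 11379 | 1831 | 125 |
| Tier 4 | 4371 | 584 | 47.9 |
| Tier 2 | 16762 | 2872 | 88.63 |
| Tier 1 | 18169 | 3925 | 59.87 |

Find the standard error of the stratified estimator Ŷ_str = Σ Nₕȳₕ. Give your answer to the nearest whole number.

Var(Ŷ_str) = Σₕ Nₕ²(1 − fₕ)sₕ²/nₕ.
Tier 3: 11379²·(1 − 1831/11379)·125/1831 = 7.417169 × 10^6.
Tier 4: 4371²·(1 − 584/4371)·47.9/584 = 1.3576842 × 10^6.
Tier 2: 16762²·(1 − 2872/16762)·88.63/2872 = 7.1849607 × 10^6.
Tier 1: 18169²·(1 − 3925/18169)·59.87/3925 = 3.947595 × 10^6.
Sum = 1.9907409 × 10^7.
SE = √(1.9907409 × 10^7) = 4462.

4462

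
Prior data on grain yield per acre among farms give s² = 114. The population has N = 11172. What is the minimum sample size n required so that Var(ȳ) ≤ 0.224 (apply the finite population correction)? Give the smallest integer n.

Without fpc, n₀ = s²/D = 114/0.224 = 508.9286.
With fpc, (1 − n/N)·s²/n ≤ D requires n ≥ n₀/(1 + n₀/N) = 508.9286/(1 + 508.9286/11172) = 486.7550.
Rounding up, n = 487.

487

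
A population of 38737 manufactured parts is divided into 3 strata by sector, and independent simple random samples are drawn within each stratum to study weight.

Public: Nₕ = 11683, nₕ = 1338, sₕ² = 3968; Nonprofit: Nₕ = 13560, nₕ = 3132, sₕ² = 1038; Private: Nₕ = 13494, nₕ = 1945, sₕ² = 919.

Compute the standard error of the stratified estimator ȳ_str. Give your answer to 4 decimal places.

Var(ȳ_str) = Σₕ Wₕ²(1 − fₕ)sₕ²/nₕ with Wₕ = Nₕ/N, N = 38737.
Public: Wₕ = 0.30159796; term = 0.30159796²·(1 − 0.11452538)·3968/1338 = 0.23886276.
Nonprofit: Wₕ = 0.35005292; term = 0.35005292²·(1 − 0.23097345)·1038/3132 = 0.031230889.
Private: Wₕ = 0.34834912; term = 0.34834912²·(1 − 0.14413814)·919/1945 = 0.049071465.
Sum = 0.31916511.
SE = √(0.31916511) = 0.5649.

0.5649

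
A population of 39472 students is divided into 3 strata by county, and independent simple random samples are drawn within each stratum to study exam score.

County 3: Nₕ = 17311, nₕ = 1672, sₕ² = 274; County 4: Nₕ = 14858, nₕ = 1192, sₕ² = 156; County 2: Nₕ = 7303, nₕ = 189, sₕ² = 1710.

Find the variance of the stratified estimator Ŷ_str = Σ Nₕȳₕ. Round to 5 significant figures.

5.4099 × 10^8

Var(Ŷ_str) = Σₕ Nₕ²(1 − fₕ)sₕ²/nₕ.
County 3: 17311²·(1 − 1672/17311)·274/1672 = 4.4365505 × 10^7.
County 4: 14858²·(1 − 1192/14858)·156/1192 = 2.6573583 × 10^7.
County 2: 7303²·(1 − 189/7303)·1710/189 = 4.7005586 × 10^8.
Sum = 5.4099495 × 10^8.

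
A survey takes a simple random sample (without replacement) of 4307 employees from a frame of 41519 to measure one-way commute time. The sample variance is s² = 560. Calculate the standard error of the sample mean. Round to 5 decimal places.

0.34137

Under SRS without replacement, Var(ȳ) = (1 − f)·s²/n with f = n/N = 4307/41519 = 0.10373564.
Var(ȳ) = (1 − 0.10373564)·560/4307 = 0.89626436·0.1300209 = 0.1165331.
SE(ȳ) = √(0.1165331) = 0.34137.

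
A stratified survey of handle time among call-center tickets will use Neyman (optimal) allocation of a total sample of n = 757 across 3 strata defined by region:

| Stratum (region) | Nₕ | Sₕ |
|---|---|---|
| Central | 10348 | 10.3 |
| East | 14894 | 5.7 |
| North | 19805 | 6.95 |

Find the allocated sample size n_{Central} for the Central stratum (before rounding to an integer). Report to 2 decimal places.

245.15

Neyman allocation: nₕ = n·NₕSₕ / Σⱼ NⱼSⱼ.
Σ NⱼSⱼ = 10348·10.3 + 14894·5.7 + 19805·6.95 = 329124.95.
n_{Central} = 757·10348·10.3 / 329124.95 = 245.15.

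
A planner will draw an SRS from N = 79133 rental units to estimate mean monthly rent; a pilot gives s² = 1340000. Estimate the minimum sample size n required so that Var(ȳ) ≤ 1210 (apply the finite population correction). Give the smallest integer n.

1093

Without fpc, n₀ = s²/D = 1340000/1210 = 1107.4380.
With fpc, (1 − n/N)·s²/n ≤ D requires n ≥ n₀/(1 + n₀/N) = 1107.4380/(1 + 1107.4380/79133) = 1092.1537.
Rounding up, n = 1093.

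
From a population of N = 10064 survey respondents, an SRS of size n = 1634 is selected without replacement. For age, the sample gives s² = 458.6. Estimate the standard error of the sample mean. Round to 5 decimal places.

0.48486

Under SRS without replacement, Var(ȳ) = (1 − f)·s²/n with f = n/N = 1634/10064 = 0.16236089.
Var(ȳ) = (1 − 0.16236089)·458.6/1634 = 0.83763911·0.28066095 = 0.23509259.
SE(ȳ) = √(0.23509259) = 0.48486.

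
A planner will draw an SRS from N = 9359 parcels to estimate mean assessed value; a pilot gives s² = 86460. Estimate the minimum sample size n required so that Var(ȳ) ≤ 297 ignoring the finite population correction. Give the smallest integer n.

292

Without fpc, n₀ = s²/D = 86460/297 = 291.1111.
Rounding up, n = 292.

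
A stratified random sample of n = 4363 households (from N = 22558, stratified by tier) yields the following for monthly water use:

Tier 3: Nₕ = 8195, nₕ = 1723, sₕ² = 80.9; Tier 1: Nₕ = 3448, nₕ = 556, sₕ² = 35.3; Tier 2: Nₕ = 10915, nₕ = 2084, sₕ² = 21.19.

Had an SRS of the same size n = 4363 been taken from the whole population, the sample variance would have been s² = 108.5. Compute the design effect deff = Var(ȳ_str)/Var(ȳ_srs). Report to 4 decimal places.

Var(ȳ_str) = Σ Wₕ²(1−fₕ)sₕ²/nₕ with Wₕ = Nₕ/22558:
  Tier 3: (8195/22558)²·(1−1723/8195)·80.9/1723 = 0.0048938373
  Tier 1: (3448/22558)²·(1−556/3448)·35.3/556 = 0.0012441257
  Tier 2: (10915/22558)²·(1−2084/10915)·21.19/2084 = 0.0019260417
  → Var(ȳ_str) = 0.0080640047.
Var(ȳ_srs) = (1 − 4363/22558)·108.5/4363 = 0.020058386.
deff = 0.0080640047 / 0.020058386 = 0.4020.

0.4020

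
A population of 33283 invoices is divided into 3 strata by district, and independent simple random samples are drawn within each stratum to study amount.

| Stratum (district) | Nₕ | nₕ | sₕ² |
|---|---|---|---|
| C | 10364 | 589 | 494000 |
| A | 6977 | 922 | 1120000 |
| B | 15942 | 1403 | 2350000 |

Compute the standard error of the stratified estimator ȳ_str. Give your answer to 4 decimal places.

Var(ȳ_str) = Σₕ Wₕ²(1 − fₕ)sₕ²/nₕ with Wₕ = Nₕ/N, N = 33283.
C: Wₕ = 0.31139020; term = 0.31139020²·(1 − 0.05683134)·494000/589 = 76.702743.
A: Wₕ = 0.20962654; term = 0.20962654²·(1 − 0.13214849)·1120000/922 = 46.326026.
B: Wₕ = 0.47898326; term = 0.47898326²·(1 − 0.08800652)·2350000/1403 = 350.46335.
Sum = 473.49212.
SE = √(473.49212) = 21.7599.

21.7599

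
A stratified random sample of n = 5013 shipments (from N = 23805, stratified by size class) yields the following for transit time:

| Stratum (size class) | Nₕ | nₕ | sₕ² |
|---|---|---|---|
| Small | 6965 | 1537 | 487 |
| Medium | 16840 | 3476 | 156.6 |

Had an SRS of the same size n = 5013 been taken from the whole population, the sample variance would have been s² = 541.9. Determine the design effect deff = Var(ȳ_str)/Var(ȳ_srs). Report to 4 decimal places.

Var(ȳ_str) = Σ Wₕ²(1−fₕ)sₕ²/nₕ with Wₕ = Nₕ/23805:
  Small: (6965/23805)²·(1−1537/6965)·487/1537 = 0.021138768
  Medium: (16840/23805)²·(1−3476/16840)·156.6/3476 = 0.017891806
  → Var(ȳ_str) = 0.039030574.
Var(ȳ_srs) = (1 − 5013/23805)·541.9/5013 = 0.085334818.
deff = 0.039030574 / 0.085334818 = 0.4574.

0.4574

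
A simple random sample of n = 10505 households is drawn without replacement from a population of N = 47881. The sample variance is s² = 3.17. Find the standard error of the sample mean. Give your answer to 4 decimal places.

Under SRS without replacement, Var(ȳ) = (1 − f)·s²/n with f = n/N = 10505/47881 = 0.21939809.
Var(ȳ) = (1 − 0.21939809)·3.17/10505 = 0.78060191·3.0176107 × 10^-4 = 2.3555526 × 10^-4.
SE(ȳ) = √(2.3555526 × 10^-4) = 0.0153.

0.0153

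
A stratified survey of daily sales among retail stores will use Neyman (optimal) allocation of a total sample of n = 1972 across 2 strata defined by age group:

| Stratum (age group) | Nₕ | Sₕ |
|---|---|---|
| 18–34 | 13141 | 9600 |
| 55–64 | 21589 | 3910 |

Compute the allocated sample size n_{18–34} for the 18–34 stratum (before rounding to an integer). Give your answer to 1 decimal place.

1181.5

Neyman allocation: nₕ = n·NₕSₕ / Σⱼ NⱼSⱼ.
Σ NⱼSⱼ = 13141·9600 + 21589·3910 = 2.1056659 × 10^8.
n_{18–34} = 1972·13141·9600 / (2.1056659 × 10^8) = 1181.5.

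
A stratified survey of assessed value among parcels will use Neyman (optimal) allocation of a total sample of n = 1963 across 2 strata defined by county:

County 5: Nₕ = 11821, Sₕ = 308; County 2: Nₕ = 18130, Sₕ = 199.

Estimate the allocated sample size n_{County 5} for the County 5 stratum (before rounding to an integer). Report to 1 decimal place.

986.0

Neyman allocation: nₕ = n·NₕSₕ / Σⱼ NⱼSⱼ.
Σ NⱼSⱼ = 11821·308 + 18130·199 = 7.248738 × 10^6.
n_{County 5} = 1963·11821·308 / (7.248738 × 10^6) = 986.0.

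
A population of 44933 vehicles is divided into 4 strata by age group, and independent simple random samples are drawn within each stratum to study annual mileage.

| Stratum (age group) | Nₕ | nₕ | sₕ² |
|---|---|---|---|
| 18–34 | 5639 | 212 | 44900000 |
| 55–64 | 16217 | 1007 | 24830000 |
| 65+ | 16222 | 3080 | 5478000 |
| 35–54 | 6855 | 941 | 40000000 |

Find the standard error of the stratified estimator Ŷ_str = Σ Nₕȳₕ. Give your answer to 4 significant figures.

3.830 × 10^6

Var(Ŷ_str) = Σₕ Nₕ²(1 − fₕ)sₕ²/nₕ.
18–34: 5639²·(1 − 212/5639)·44900000/212 = 6.4814533 × 10^12.
55–64: 16217²·(1 − 1007/16217)·24830000/1007 = 6.0820079 × 10^12.
65+: 16222²·(1 − 3080/16222)·5478000/3080 = 3.791728 × 10^11.
35–54: 6855²·(1 − 941/6855)·40000000/941 = 1.7232931 × 10^12.
Sum = 1.4665927 × 10^13.
SE = √(1.4665927 × 10^13) = 3.830 × 10^6.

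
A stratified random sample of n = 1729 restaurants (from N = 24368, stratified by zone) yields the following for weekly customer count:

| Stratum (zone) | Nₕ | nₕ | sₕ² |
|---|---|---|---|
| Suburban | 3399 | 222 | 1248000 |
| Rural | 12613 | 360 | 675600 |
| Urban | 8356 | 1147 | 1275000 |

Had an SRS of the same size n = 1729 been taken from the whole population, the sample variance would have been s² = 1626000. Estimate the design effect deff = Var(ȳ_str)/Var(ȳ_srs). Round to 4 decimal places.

0.8051

Var(ȳ_str) = Σ Wₕ²(1−fₕ)sₕ²/nₕ with Wₕ = Nₕ/24368:
  Suburban: (3399/24368)²·(1−222/3399)·1248000/222 = 102.23279
  Rural: (12613/24368)²·(1−360/12613)·675600/360 = 488.4366
  Urban: (8356/24368)²·(1−1147/8356)·1275000/1147 = 112.76659
  → Var(ȳ_str) = 703.43598.
Var(ȳ_srs) = (1 − 1729/24368)·1626000/1729 = 873.70114.
deff = 703.43598 / 873.70114 = 0.8051.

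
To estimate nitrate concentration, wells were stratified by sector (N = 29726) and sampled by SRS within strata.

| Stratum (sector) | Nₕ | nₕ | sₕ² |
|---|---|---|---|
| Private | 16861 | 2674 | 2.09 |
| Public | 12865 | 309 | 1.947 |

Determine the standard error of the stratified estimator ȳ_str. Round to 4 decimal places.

Var(ȳ_str) = Σₕ Wₕ²(1 − fₕ)sₕ²/nₕ with Wₕ = Nₕ/N, N = 29726.
Private: Wₕ = 0.56721389; term = 0.56721389²·(1 − 0.15859083)·2.09/2674 = 2.1158547 × 10^-4.
Public: Wₕ = 0.43278611; term = 0.43278611²·(1 − 0.02401866)·1.947/309 = 0.0011518492.
Sum = 0.0013634347.
SE = √(0.0013634347) = 0.0369.

0.0369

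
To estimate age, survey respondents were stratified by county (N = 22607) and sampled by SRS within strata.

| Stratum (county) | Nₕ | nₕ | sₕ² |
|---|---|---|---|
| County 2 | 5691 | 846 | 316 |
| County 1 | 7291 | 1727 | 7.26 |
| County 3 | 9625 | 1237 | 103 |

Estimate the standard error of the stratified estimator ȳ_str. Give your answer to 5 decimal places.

0.18341

Var(ȳ_str) = Σₕ Wₕ²(1 − fₕ)sₕ²/nₕ with Wₕ = Nₕ/N, N = 22607.
County 2: Wₕ = 0.25173619; term = 0.25173619²·(1 − 0.14865577)·316/846 = 0.020151771.
County 1: Wₕ = 0.32251073; term = 0.32251073²·(1 − 0.23686737)·7.26/1727 = 3.3368189 × 10^-4.
County 3: Wₕ = 0.42575309; term = 0.42575309²·(1 − 0.12851948)·103/1237 = 0.013153484.
Sum = 0.033638937.
SE = √(0.033638937) = 0.18341.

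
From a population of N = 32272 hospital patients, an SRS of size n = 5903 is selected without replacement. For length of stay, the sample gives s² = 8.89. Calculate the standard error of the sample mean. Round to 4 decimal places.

0.0351

Under SRS without replacement, Var(ȳ) = (1 − f)·s²/n with f = n/N = 5903/32272 = 0.18291398.
Var(ȳ) = (1 − 0.18291398)·8.89/5903 = 0.81708602·0.0015060139 = 0.0012305429.
SE(ȳ) = √(0.0012305429) = 0.0351.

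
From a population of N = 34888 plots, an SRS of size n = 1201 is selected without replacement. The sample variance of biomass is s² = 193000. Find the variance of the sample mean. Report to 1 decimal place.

Under SRS without replacement, Var(ȳ) = (1 − f)·s²/n with f = n/N = 1201/34888 = 0.03442444.
Var(ȳ) = (1 − 0.03442444)·193000/1201 = 0.96557556·160.69942 = 155.16743.

155.2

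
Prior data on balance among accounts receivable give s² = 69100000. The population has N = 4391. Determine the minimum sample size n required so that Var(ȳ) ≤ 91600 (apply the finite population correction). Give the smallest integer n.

Without fpc, n₀ = s²/D = 69100000/91600 = 754.3668.
With fpc, (1 − n/N)·s²/n ≤ D requires n ≥ n₀/(1 + n₀/N) = 754.3668/(1 + 754.3668/4391) = 643.7684.
Rounding up, n = 644.

644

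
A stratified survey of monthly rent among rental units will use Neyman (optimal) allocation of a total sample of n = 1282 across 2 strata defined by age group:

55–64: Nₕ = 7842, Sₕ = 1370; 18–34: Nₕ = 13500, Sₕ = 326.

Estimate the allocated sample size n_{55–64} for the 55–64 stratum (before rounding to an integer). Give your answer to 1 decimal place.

909.5

Neyman allocation: nₕ = n·NₕSₕ / Σⱼ NⱼSⱼ.
Σ NⱼSⱼ = 7842·1370 + 13500·326 = 1.514454 × 10^7.
n_{55–64} = 1282·7842·1370 / (1.514454 × 10^7) = 909.5.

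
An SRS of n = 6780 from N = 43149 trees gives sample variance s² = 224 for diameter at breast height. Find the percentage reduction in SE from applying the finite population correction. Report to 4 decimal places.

8.1920

f = n/N = 6780/43149 = 0.15712995.
SE_no-fpc = √(s²/n) = 0.18176454; SE_fpc = √((1−f)s²/n) = 0.16687431.
Ratio = √(1−f) = 0.91807955. Reduction = 100·(1 − 0.91807955) = 8.1920%.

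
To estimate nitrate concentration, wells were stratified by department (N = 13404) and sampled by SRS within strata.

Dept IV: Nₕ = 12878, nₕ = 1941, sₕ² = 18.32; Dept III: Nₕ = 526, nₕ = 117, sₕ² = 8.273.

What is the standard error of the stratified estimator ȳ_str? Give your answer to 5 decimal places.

0.08651

Var(ȳ_str) = Σₕ Wₕ²(1 − fₕ)sₕ²/nₕ with Wₕ = Nₕ/N, N = 13404.
Dept IV: Wₕ = 0.96075798; term = 0.96075798²·(1 − 0.15072216)·18.32/1941 = 0.0073990801.
Dept III: Wₕ = 0.03924202; term = 0.03924202²·(1 − 0.22243346)·8.273/117 = 8.4667625 × 10^-5.
Sum = 0.0074837477.
SE = √(0.0074837477) = 0.08651.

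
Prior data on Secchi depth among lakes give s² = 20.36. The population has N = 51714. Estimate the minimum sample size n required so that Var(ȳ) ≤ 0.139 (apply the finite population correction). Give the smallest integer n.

147

Without fpc, n₀ = s²/D = 20.36/0.139 = 146.4748.
With fpc, (1 − n/N)·s²/n ≤ D requires n ≥ n₀/(1 + n₀/N) = 146.4748/(1 + 146.4748/51714) = 146.0611.
Rounding up, n = 147.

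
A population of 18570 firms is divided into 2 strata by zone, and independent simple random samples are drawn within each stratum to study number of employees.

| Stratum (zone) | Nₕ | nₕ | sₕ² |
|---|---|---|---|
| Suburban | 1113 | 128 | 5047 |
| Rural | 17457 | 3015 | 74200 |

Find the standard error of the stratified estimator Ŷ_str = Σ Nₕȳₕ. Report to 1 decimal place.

79043.2

Var(Ŷ_str) = Σₕ Nₕ²(1 − fₕ)sₕ²/nₕ.
Suburban: 1113²·(1 − 128/1113)·5047/128 = 4.3226964 × 10^7.
Rural: 17457²·(1 − 3015/17457)·74200/3015 = 6.2045965 × 10^9.
Sum = 6.2478235 × 10^9.
SE = √(6.2478235 × 10^9) = 79043.2.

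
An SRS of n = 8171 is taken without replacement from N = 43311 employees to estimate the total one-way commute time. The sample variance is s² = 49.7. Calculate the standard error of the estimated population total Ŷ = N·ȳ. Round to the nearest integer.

Var(Ŷ) = N²·Var(ȳ) = N²·(1 − n/N)·s²/n.
f = 8171/43311 = 0.18865877; Var(ȳ) = 0.81134123·49.7/8171 = 0.0049349724.
Var(Ŷ) = 43311² · 0.0049349724 = 9.2572321 × 10^6.
SE(Ŷ) = √(9.2572321 × 10^6) = 3043.

3043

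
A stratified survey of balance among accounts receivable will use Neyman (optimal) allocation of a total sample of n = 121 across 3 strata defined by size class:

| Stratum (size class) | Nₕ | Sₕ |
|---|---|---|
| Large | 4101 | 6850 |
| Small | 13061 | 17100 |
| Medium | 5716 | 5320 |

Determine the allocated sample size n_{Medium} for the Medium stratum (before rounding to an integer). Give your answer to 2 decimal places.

13.06

Neyman allocation: nₕ = n·NₕSₕ / Σⱼ NⱼSⱼ.
Σ NⱼSⱼ = 4101·6850 + 13061·17100 + 5716·5320 = 2.8184407 × 10^8.
n_{Medium} = 121·5716·5320 / (2.8184407 × 10^8) = 13.06.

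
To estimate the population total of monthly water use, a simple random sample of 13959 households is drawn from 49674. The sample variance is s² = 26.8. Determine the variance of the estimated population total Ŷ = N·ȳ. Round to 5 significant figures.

3.4061 × 10^6

Var(Ŷ) = N²·Var(ȳ) = N²·(1 − n/N)·s²/n.
f = 13959/49674 = 0.28101220; Var(ȳ) = 0.71898780·26.8/13959 = 0.0013803906.
Var(Ŷ) = 49674² · 0.0013803906 = 3.4061225 × 10^6.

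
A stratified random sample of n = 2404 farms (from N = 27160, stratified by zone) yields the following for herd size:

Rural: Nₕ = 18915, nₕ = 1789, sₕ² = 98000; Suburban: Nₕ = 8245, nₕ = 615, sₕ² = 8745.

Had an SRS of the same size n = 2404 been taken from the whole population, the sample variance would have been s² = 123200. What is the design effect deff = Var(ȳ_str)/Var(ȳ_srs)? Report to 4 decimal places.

0.5409

Var(ȳ_str) = Σ Wₕ²(1−fₕ)sₕ²/nₕ with Wₕ = Nₕ/27160:
  Rural: (18915/27160)²·(1−1789/18915)·98000/1789 = 24.055727
  Suburban: (8245/27160)²·(1−615/8245)·8745/615 = 1.2126637
  → Var(ȳ_str) = 25.268391.
Var(ȳ_srs) = (1 − 2404/27160)·123200/2404 = 46.711838.
deff = 25.268391 / 46.711838 = 0.5409.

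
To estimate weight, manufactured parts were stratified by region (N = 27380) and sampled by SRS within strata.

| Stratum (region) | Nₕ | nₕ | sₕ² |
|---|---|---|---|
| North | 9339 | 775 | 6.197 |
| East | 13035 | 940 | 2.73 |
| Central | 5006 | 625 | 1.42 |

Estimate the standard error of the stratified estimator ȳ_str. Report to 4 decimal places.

0.0391

Var(ȳ_str) = Σₕ Wₕ²(1 − fₕ)sₕ²/nₕ with Wₕ = Nₕ/N, N = 27380.
North: Wₕ = 0.34108839; term = 0.34108839²·(1 − 0.08298533)·6.197/775 = 8.5308035 × 10^-4.
East: Wₕ = 0.47607743; term = 0.47607743²·(1 − 0.07211354)·2.73/940 = 6.1078001 × 10^-4.
Central: Wₕ = 0.18283419; term = 0.18283419²·(1 − 0.12485018)·1.42/625 = 6.6466917 × 10^-5.
Sum = 0.0015303273.
SE = √(0.0015303273) = 0.0391.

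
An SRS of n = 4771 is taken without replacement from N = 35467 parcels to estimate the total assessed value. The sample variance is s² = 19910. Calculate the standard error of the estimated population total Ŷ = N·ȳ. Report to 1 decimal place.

Var(Ŷ) = N²·Var(ȳ) = N²·(1 − n/N)·s²/n.
f = 4771/35467 = 0.13451941; Var(ȳ) = 0.86548059·19910/4771 = 3.6117624.
Var(Ŷ) = 35467² · 3.6117624 = 4.5432651 × 10^9.
SE(Ŷ) = √(4.5432651 × 10^9) = 67403.7.

67403.7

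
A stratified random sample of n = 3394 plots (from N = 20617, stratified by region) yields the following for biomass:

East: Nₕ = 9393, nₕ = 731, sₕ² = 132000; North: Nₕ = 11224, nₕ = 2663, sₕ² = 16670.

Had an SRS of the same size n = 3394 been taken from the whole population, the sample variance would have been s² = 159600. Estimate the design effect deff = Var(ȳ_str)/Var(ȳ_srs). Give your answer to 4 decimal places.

0.9159

Var(ȳ_str) = Σ Wₕ²(1−fₕ)sₕ²/nₕ with Wₕ = Nₕ/20617:
  East: (9393/20617)²·(1−731/9393)·132000/731 = 34.564328
  North: (11224/20617)²·(1−2663/11224)·16670/2663 = 1.4150952
  → Var(ȳ_str) = 35.979423.
Var(ȳ_srs) = (1 − 3394/20617)·159600/3394 = 39.282976.
deff = 35.979423 / 39.282976 = 0.9159.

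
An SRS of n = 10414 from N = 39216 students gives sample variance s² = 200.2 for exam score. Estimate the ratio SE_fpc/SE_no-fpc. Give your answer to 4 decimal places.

f = n/N = 10414/39216 = 0.26555488.
SE_no-fpc = √(s²/n) = 0.13865108; SE_fpc = √((1−f)s²/n) = 0.11882366.
Ratio = √(1−f) = 0.85699774.

0.8570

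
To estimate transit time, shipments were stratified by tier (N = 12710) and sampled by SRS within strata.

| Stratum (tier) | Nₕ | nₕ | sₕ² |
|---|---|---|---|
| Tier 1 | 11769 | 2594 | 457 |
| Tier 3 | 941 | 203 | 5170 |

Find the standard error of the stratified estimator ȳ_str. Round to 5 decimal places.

Var(ȳ_str) = Σₕ Wₕ²(1 − fₕ)sₕ²/nₕ with Wₕ = Nₕ/N, N = 12710.
Tier 1: Wₕ = 0.92596381; term = 0.92596381²·(1 − 0.22040955)·457/2594 = 0.1177608.
Tier 3: Wₕ = 0.07403619; term = 0.07403619²·(1 − 0.21572795)·5170/203 = 0.10948368.
Sum = 0.22724448.
SE = √(0.22724448) = 0.47670.

0.47670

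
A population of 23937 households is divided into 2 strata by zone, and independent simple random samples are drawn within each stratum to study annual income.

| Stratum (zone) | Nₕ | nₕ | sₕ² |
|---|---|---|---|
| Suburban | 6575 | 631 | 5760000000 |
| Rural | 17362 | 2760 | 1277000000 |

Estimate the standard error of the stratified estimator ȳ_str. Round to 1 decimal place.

909.6

Var(ȳ_str) = Σₕ Wₕ²(1 − fₕ)sₕ²/nₕ with Wₕ = Nₕ/N, N = 23937.
Suburban: Wₕ = 0.27467937; term = 0.27467937²·(1 − 0.09596958)·5760000000/631 = 622627.42.
Rural: Wₕ = 0.72532063; term = 0.72532063²·(1 − 0.15896786)·1277000000/2760 = 204717.27.
Sum = 827344.69.
SE = √(827344.69) = 909.6.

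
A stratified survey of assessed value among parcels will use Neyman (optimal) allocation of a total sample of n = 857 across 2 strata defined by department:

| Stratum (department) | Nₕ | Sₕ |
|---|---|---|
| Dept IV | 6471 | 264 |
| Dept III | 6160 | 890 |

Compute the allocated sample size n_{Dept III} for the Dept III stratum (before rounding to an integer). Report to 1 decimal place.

653.4

Neyman allocation: nₕ = n·NₕSₕ / Σⱼ NⱼSⱼ.
Σ NⱼSⱼ = 6471·264 + 6160·890 = 7.190744 × 10^6.
n_{Dept III} = 857·6160·890 / (7.190744 × 10^6) = 653.4.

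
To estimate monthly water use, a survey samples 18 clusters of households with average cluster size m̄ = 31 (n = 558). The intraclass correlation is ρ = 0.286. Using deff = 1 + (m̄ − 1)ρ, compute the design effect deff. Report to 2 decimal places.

9.58

deff = 1 + (31 − 1)·0.286 = 1 + 8.58 = 9.58.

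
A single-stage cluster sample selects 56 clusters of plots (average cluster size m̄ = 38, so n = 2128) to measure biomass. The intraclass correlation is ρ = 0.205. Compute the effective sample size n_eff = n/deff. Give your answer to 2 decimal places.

deff = 1 + (38 − 1)·0.205 = 1 + 7.585 = 8.585.
n_eff = 2128 / 8.585 = 247.87.

247.87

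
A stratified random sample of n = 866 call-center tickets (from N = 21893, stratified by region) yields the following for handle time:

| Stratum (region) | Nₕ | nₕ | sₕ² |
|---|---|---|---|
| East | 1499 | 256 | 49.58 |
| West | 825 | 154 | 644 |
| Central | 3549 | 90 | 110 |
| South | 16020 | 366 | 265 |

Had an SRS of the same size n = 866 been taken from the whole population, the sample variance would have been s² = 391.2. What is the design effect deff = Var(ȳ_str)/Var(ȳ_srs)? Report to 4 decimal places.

Var(ȳ_str) = Σ Wₕ²(1−fₕ)sₕ²/nₕ with Wₕ = Nₕ/21893:
  East: (1499/21893)²·(1−256/1499)·49.58/256 = 7.5288521 × 10^-4
  West: (825/21893)²·(1−154/825)·644/154 = 0.0048298213
  Central: (3549/21893)²·(1−90/3549)·110/90 = 0.031303737
  South: (16020/21893)²·(1−366/16020)·265/366 = 0.378828
  → Var(ȳ_str) = 0.41571444.
Var(ȳ_srs) = (1 − 866/21893)·391.2/866 = 0.43386338.
deff = 0.41571444 / 0.43386338 = 0.9582.

0.9582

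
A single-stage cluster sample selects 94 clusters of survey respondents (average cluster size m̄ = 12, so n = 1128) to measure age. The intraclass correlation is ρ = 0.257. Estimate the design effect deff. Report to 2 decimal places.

3.83

deff = 1 + (12 − 1)·0.257 = 1 + 2.827 = 3.827.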